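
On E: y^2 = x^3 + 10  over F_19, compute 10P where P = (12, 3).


k = 10 = 1010_2 (binary, LSB first: 0101)
Double-and-add from P = (12, 3):
  bit 0 = 0: acc unchanged = O
  bit 1 = 1: acc = O + (11, 12) = (11, 12)
  bit 2 = 0: acc unchanged = (11, 12)
  bit 3 = 1: acc = (11, 12) + (8, 16) = (6, 13)

10P = (6, 13)


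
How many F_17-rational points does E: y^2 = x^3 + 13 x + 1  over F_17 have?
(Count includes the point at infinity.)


For each x in F_17, count y with y^2 = x^3 + 13 x + 1 mod 17:
  x = 0: RHS = 1, y in [1, 16]  -> 2 point(s)
  x = 1: RHS = 15, y in [7, 10]  -> 2 point(s)
  x = 2: RHS = 1, y in [1, 16]  -> 2 point(s)
  x = 3: RHS = 16, y in [4, 13]  -> 2 point(s)
  x = 4: RHS = 15, y in [7, 10]  -> 2 point(s)
  x = 5: RHS = 4, y in [2, 15]  -> 2 point(s)
  x = 10: RHS = 9, y in [3, 14]  -> 2 point(s)
  x = 11: RHS = 13, y in [8, 9]  -> 2 point(s)
  x = 12: RHS = 15, y in [7, 10]  -> 2 point(s)
  x = 13: RHS = 4, y in [2, 15]  -> 2 point(s)
  x = 15: RHS = 1, y in [1, 16]  -> 2 point(s)
  x = 16: RHS = 4, y in [2, 15]  -> 2 point(s)
Affine points: 24. Add the point at infinity: total = 25.

#E(F_17) = 25


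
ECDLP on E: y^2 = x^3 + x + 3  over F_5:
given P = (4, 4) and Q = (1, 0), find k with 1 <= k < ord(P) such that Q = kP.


Enumerate multiples of P until we hit Q = (1, 0):
  1P = (4, 4)
  2P = (1, 0)
Match found at i = 2.

k = 2


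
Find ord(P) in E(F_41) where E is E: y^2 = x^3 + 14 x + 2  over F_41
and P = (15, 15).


Compute successive multiples of P until we hit O:
  1P = (15, 15)
  2P = (20, 0)
  3P = (15, 26)
  4P = O

ord(P) = 4


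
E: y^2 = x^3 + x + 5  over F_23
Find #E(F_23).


For each x in F_23, count y with y^2 = x^3 + 1 x + 5 mod 23:
  x = 3: RHS = 12, y in [9, 14]  -> 2 point(s)
  x = 4: RHS = 4, y in [2, 21]  -> 2 point(s)
  x = 10: RHS = 3, y in [7, 16]  -> 2 point(s)
  x = 11: RHS = 13, y in [6, 17]  -> 2 point(s)
  x = 14: RHS = 3, y in [7, 16]  -> 2 point(s)
  x = 16: RHS = 0, y in [0]  -> 1 point(s)
  x = 17: RHS = 13, y in [6, 17]  -> 2 point(s)
  x = 18: RHS = 13, y in [6, 17]  -> 2 point(s)
  x = 19: RHS = 6, y in [11, 12]  -> 2 point(s)
  x = 21: RHS = 18, y in [8, 15]  -> 2 point(s)
  x = 22: RHS = 3, y in [7, 16]  -> 2 point(s)
Affine points: 21. Add the point at infinity: total = 22.

#E(F_23) = 22


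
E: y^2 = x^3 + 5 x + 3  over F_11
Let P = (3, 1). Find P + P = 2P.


Doubling: s = (3 x1^2 + a) / (2 y1)
s = (3*3^2 + 5) / (2*1) mod 11 = 5
x3 = s^2 - 2 x1 mod 11 = 5^2 - 2*3 = 8
y3 = s (x1 - x3) - y1 mod 11 = 5 * (3 - 8) - 1 = 7

2P = (8, 7)


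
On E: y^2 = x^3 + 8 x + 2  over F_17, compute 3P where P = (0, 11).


k = 3 = 11_2 (binary, LSB first: 11)
Double-and-add from P = (0, 11):
  bit 0 = 1: acc = O + (0, 11) = (0, 11)
  bit 1 = 1: acc = (0, 11) + (8, 0) = (0, 6)

3P = (0, 6)


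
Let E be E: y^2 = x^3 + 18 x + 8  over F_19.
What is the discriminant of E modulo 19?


4 a^3 + 27 b^2 = 4*18^3 + 27*8^2 = 23328 + 1728 = 25056
Delta = -16 * (25056) = -400896
Delta mod 19 = 4

Delta = 4 (mod 19)


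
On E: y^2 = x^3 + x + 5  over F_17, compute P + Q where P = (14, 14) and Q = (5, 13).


P != Q, so use the chord formula.
s = (y2 - y1) / (x2 - x1) = (16) / (8) mod 17 = 2
x3 = s^2 - x1 - x2 mod 17 = 2^2 - 14 - 5 = 2
y3 = s (x1 - x3) - y1 mod 17 = 2 * (14 - 2) - 14 = 10

P + Q = (2, 10)


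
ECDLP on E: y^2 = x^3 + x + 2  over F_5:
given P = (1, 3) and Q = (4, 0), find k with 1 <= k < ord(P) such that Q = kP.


Enumerate multiples of P until we hit Q = (4, 0):
  1P = (1, 3)
  2P = (4, 0)
Match found at i = 2.

k = 2


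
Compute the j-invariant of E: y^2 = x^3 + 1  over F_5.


Delta = -16(4 a^3 + 27 b^2) mod 5 = 3
-1728 * (4 a)^3 = -1728 * (4*0)^3 mod 5 = 0
j = 0 * 3^(-1) mod 5 = 0

j = 0 (mod 5)


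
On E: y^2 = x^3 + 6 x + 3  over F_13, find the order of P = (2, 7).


Compute successive multiples of P until we hit O:
  1P = (2, 7)
  2P = (8, 2)
  3P = (12, 10)
  4P = (0, 4)
  5P = (10, 7)
  6P = (1, 6)
  7P = (11, 10)
  8P = (3, 10)
  ... (continuing to 18P)
  18P = O

ord(P) = 18


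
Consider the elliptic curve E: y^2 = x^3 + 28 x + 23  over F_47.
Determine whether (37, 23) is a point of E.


Check whether y^2 = x^3 + 28 x + 23 (mod 47) for (x, y) = (37, 23).
LHS: y^2 = 23^2 mod 47 = 12
RHS: x^3 + 28 x + 23 = 37^3 + 28*37 + 23 mod 47 = 12
LHS = RHS

Yes, on the curve


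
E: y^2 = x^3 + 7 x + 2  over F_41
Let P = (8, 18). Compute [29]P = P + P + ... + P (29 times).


k = 29 = 11101_2 (binary, LSB first: 10111)
Double-and-add from P = (8, 18):
  bit 0 = 1: acc = O + (8, 18) = (8, 18)
  bit 1 = 0: acc unchanged = (8, 18)
  bit 2 = 1: acc = (8, 18) + (12, 16) = (11, 4)
  bit 3 = 1: acc = (11, 4) + (37, 19) = (35, 20)
  bit 4 = 1: acc = (35, 20) + (7, 5) = (3, 3)

29P = (3, 3)


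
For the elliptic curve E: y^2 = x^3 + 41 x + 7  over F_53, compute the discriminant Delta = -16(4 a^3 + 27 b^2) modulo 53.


4 a^3 + 27 b^2 = 4*41^3 + 27*7^2 = 275684 + 1323 = 277007
Delta = -16 * (277007) = -4432112
Delta mod 53 = 13

Delta = 13 (mod 53)


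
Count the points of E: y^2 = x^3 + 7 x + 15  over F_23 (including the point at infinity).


For each x in F_23, count y with y^2 = x^3 + 7 x + 15 mod 23:
  x = 1: RHS = 0, y in [0]  -> 1 point(s)
  x = 7: RHS = 16, y in [4, 19]  -> 2 point(s)
  x = 8: RHS = 8, y in [10, 13]  -> 2 point(s)
  x = 9: RHS = 2, y in [5, 18]  -> 2 point(s)
  x = 10: RHS = 4, y in [2, 21]  -> 2 point(s)
  x = 13: RHS = 3, y in [7, 16]  -> 2 point(s)
  x = 18: RHS = 16, y in [4, 19]  -> 2 point(s)
  x = 20: RHS = 13, y in [6, 17]  -> 2 point(s)
  x = 21: RHS = 16, y in [4, 19]  -> 2 point(s)
Affine points: 17. Add the point at infinity: total = 18.

#E(F_23) = 18


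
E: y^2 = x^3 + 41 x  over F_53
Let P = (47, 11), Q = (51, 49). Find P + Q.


P != Q, so use the chord formula.
s = (y2 - y1) / (x2 - x1) = (38) / (4) mod 53 = 36
x3 = s^2 - x1 - x2 mod 53 = 36^2 - 47 - 51 = 32
y3 = s (x1 - x3) - y1 mod 53 = 36 * (47 - 32) - 11 = 52

P + Q = (32, 52)


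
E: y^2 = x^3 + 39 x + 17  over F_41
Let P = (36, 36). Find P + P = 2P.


Doubling: s = (3 x1^2 + a) / (2 y1)
s = (3*36^2 + 39) / (2*36) mod 41 = 5
x3 = s^2 - 2 x1 mod 41 = 5^2 - 2*36 = 35
y3 = s (x1 - x3) - y1 mod 41 = 5 * (36 - 35) - 36 = 10

2P = (35, 10)


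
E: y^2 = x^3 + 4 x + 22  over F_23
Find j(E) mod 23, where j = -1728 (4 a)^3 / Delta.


Delta = -16(4 a^3 + 27 b^2) mod 23 = 3
-1728 * (4 a)^3 = -1728 * (4*4)^3 mod 23 = 17
j = 17 * 3^(-1) mod 23 = 21

j = 21 (mod 23)


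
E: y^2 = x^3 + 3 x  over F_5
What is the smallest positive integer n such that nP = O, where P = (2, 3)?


Compute successive multiples of P until we hit O:
  1P = (2, 3)
  2P = (1, 2)
  3P = (3, 1)
  4P = (4, 1)
  5P = (0, 0)
  6P = (4, 4)
  7P = (3, 4)
  8P = (1, 3)
  ... (continuing to 10P)
  10P = O

ord(P) = 10


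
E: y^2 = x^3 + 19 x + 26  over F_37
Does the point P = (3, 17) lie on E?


Check whether y^2 = x^3 + 19 x + 26 (mod 37) for (x, y) = (3, 17).
LHS: y^2 = 17^2 mod 37 = 30
RHS: x^3 + 19 x + 26 = 3^3 + 19*3 + 26 mod 37 = 36
LHS != RHS

No, not on the curve


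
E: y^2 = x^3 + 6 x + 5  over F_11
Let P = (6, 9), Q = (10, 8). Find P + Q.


P != Q, so use the chord formula.
s = (y2 - y1) / (x2 - x1) = (10) / (4) mod 11 = 8
x3 = s^2 - x1 - x2 mod 11 = 8^2 - 6 - 10 = 4
y3 = s (x1 - x3) - y1 mod 11 = 8 * (6 - 4) - 9 = 7

P + Q = (4, 7)


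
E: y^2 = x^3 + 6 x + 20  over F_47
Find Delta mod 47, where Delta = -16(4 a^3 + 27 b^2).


4 a^3 + 27 b^2 = 4*6^3 + 27*20^2 = 864 + 10800 = 11664
Delta = -16 * (11664) = -186624
Delta mod 47 = 13

Delta = 13 (mod 47)


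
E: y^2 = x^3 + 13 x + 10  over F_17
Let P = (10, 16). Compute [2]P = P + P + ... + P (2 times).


k = 2 = 10_2 (binary, LSB first: 01)
Double-and-add from P = (10, 16):
  bit 0 = 0: acc unchanged = O
  bit 1 = 1: acc = O + (5, 9) = (5, 9)

2P = (5, 9)


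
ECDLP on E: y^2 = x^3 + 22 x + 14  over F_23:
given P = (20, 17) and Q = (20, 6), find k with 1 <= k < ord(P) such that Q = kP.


Enumerate multiples of P until we hit Q = (20, 6):
  1P = (20, 17)
  2P = (19, 0)
  3P = (20, 6)
Match found at i = 3.

k = 3


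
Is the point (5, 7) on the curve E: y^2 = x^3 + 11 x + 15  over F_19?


Check whether y^2 = x^3 + 11 x + 15 (mod 19) for (x, y) = (5, 7).
LHS: y^2 = 7^2 mod 19 = 11
RHS: x^3 + 11 x + 15 = 5^3 + 11*5 + 15 mod 19 = 5
LHS != RHS

No, not on the curve


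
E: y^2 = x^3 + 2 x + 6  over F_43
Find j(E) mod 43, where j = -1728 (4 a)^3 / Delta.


Delta = -16(4 a^3 + 27 b^2) mod 43 = 18
-1728 * (4 a)^3 = -1728 * (4*2)^3 mod 43 = 32
j = 32 * 18^(-1) mod 43 = 40

j = 40 (mod 43)


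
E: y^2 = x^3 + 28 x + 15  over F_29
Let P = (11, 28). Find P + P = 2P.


Doubling: s = (3 x1^2 + a) / (2 y1)
s = (3*11^2 + 28) / (2*28) mod 29 = 22
x3 = s^2 - 2 x1 mod 29 = 22^2 - 2*11 = 27
y3 = s (x1 - x3) - y1 mod 29 = 22 * (11 - 27) - 28 = 26

2P = (27, 26)


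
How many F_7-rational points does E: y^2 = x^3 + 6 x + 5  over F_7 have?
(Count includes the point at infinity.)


For each x in F_7, count y with y^2 = x^3 + 6 x + 5 mod 7:
  x = 2: RHS = 4, y in [2, 5]  -> 2 point(s)
  x = 3: RHS = 1, y in [1, 6]  -> 2 point(s)
  x = 4: RHS = 2, y in [3, 4]  -> 2 point(s)
Affine points: 6. Add the point at infinity: total = 7.

#E(F_7) = 7


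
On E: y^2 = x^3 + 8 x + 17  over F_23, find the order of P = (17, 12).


Compute successive multiples of P until we hit O:
  1P = (17, 12)
  2P = (13, 15)
  3P = (18, 6)
  4P = (1, 7)
  5P = (21, 4)
  6P = (12, 1)
  7P = (20, 9)
  8P = (10, 4)
  ... (continuing to 33P)
  33P = O

ord(P) = 33


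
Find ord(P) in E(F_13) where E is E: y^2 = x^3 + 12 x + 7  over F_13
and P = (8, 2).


Compute successive multiples of P until we hit O:
  1P = (8, 2)
  2P = (11, 1)
  3P = (10, 3)
  4P = (5, 6)
  5P = (9, 8)
  6P = (6, 10)
  7P = (2, 0)
  8P = (6, 3)
  ... (continuing to 14P)
  14P = O

ord(P) = 14


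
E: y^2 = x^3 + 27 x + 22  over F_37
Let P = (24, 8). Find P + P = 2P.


Doubling: s = (3 x1^2 + a) / (2 y1)
s = (3*24^2 + 27) / (2*8) mod 37 = 1
x3 = s^2 - 2 x1 mod 37 = 1^2 - 2*24 = 27
y3 = s (x1 - x3) - y1 mod 37 = 1 * (24 - 27) - 8 = 26

2P = (27, 26)


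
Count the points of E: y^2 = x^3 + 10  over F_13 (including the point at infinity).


For each x in F_13, count y with y^2 = x^3 + 0 x + 10 mod 13:
  x = 0: RHS = 10, y in [6, 7]  -> 2 point(s)
  x = 4: RHS = 9, y in [3, 10]  -> 2 point(s)
  x = 10: RHS = 9, y in [3, 10]  -> 2 point(s)
  x = 12: RHS = 9, y in [3, 10]  -> 2 point(s)
Affine points: 8. Add the point at infinity: total = 9.

#E(F_13) = 9


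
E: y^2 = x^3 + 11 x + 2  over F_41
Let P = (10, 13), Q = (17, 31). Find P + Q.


P != Q, so use the chord formula.
s = (y2 - y1) / (x2 - x1) = (18) / (7) mod 41 = 26
x3 = s^2 - x1 - x2 mod 41 = 26^2 - 10 - 17 = 34
y3 = s (x1 - x3) - y1 mod 41 = 26 * (10 - 34) - 13 = 19

P + Q = (34, 19)


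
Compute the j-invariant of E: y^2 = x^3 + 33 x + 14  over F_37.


Delta = -16(4 a^3 + 27 b^2) mod 37 = 10
-1728 * (4 a)^3 = -1728 * (4*33)^3 mod 37 = 10
j = 10 * 10^(-1) mod 37 = 1

j = 1 (mod 37)


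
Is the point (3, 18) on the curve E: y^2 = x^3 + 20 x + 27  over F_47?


Check whether y^2 = x^3 + 20 x + 27 (mod 47) for (x, y) = (3, 18).
LHS: y^2 = 18^2 mod 47 = 42
RHS: x^3 + 20 x + 27 = 3^3 + 20*3 + 27 mod 47 = 20
LHS != RHS

No, not on the curve


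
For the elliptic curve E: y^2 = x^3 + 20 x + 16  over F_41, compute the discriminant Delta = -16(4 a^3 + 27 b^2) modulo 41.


4 a^3 + 27 b^2 = 4*20^3 + 27*16^2 = 32000 + 6912 = 38912
Delta = -16 * (38912) = -622592
Delta mod 41 = 34

Delta = 34 (mod 41)


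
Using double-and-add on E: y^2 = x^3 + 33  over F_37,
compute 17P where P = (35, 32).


k = 17 = 10001_2 (binary, LSB first: 10001)
Double-and-add from P = (35, 32):
  bit 0 = 1: acc = O + (35, 32) = (35, 32)
  bit 1 = 0: acc unchanged = (35, 32)
  bit 2 = 0: acc unchanged = (35, 32)
  bit 3 = 0: acc unchanged = (35, 32)
  bit 4 = 1: acc = (35, 32) + (17, 32) = (22, 5)

17P = (22, 5)


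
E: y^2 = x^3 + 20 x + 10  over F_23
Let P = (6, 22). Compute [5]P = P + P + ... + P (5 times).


k = 5 = 101_2 (binary, LSB first: 101)
Double-and-add from P = (6, 22):
  bit 0 = 1: acc = O + (6, 22) = (6, 22)
  bit 1 = 0: acc unchanged = (6, 22)
  bit 2 = 1: acc = (6, 22) + (1, 10) = (19, 2)

5P = (19, 2)


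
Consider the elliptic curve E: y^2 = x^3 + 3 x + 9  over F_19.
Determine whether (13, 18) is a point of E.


Check whether y^2 = x^3 + 3 x + 9 (mod 19) for (x, y) = (13, 18).
LHS: y^2 = 18^2 mod 19 = 1
RHS: x^3 + 3 x + 9 = 13^3 + 3*13 + 9 mod 19 = 3
LHS != RHS

No, not on the curve


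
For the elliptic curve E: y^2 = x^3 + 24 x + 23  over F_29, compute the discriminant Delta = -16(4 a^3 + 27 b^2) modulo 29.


4 a^3 + 27 b^2 = 4*24^3 + 27*23^2 = 55296 + 14283 = 69579
Delta = -16 * (69579) = -1113264
Delta mod 29 = 17

Delta = 17 (mod 29)


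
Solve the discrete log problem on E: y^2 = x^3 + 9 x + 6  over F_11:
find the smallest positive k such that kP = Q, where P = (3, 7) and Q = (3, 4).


Enumerate multiples of P until we hit Q = (3, 4):
  1P = (3, 7)
  2P = (6, 1)
  3P = (6, 10)
  4P = (3, 4)
Match found at i = 4.

k = 4


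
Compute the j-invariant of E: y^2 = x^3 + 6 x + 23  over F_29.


Delta = -16(4 a^3 + 27 b^2) mod 29 = 1
-1728 * (4 a)^3 = -1728 * (4*6)^3 mod 29 = 8
j = 8 * 1^(-1) mod 29 = 8

j = 8 (mod 29)


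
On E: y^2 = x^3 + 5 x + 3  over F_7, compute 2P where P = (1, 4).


Doubling: s = (3 x1^2 + a) / (2 y1)
s = (3*1^2 + 5) / (2*4) mod 7 = 1
x3 = s^2 - 2 x1 mod 7 = 1^2 - 2*1 = 6
y3 = s (x1 - x3) - y1 mod 7 = 1 * (1 - 6) - 4 = 5

2P = (6, 5)


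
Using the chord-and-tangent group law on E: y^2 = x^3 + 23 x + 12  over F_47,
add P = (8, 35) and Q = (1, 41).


P != Q, so use the chord formula.
s = (y2 - y1) / (x2 - x1) = (6) / (40) mod 47 = 26
x3 = s^2 - x1 - x2 mod 47 = 26^2 - 8 - 1 = 9
y3 = s (x1 - x3) - y1 mod 47 = 26 * (8 - 9) - 35 = 33

P + Q = (9, 33)


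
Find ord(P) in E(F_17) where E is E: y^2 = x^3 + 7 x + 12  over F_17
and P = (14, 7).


Compute successive multiples of P until we hit O:
  1P = (14, 7)
  2P = (6, 10)
  3P = (16, 15)
  4P = (3, 3)
  5P = (8, 6)
  6P = (4, 6)
  7P = (7, 9)
  8P = (11, 14)
  ... (continuing to 20P)
  20P = O

ord(P) = 20


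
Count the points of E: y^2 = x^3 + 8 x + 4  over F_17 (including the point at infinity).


For each x in F_17, count y with y^2 = x^3 + 8 x + 4 mod 17:
  x = 0: RHS = 4, y in [2, 15]  -> 2 point(s)
  x = 1: RHS = 13, y in [8, 9]  -> 2 point(s)
  x = 3: RHS = 4, y in [2, 15]  -> 2 point(s)
  x = 4: RHS = 15, y in [7, 10]  -> 2 point(s)
  x = 5: RHS = 16, y in [4, 13]  -> 2 point(s)
  x = 6: RHS = 13, y in [8, 9]  -> 2 point(s)
  x = 8: RHS = 2, y in [6, 11]  -> 2 point(s)
  x = 10: RHS = 13, y in [8, 9]  -> 2 point(s)
  x = 12: RHS = 9, y in [3, 14]  -> 2 point(s)
  x = 14: RHS = 4, y in [2, 15]  -> 2 point(s)
Affine points: 20. Add the point at infinity: total = 21.

#E(F_17) = 21


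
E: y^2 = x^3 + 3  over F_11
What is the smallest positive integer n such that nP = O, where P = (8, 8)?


Compute successive multiples of P until we hit O:
  1P = (8, 8)
  2P = (7, 4)
  3P = (1, 9)
  4P = (0, 5)
  5P = (4, 10)
  6P = (2, 0)
  7P = (4, 1)
  8P = (0, 6)
  ... (continuing to 12P)
  12P = O

ord(P) = 12


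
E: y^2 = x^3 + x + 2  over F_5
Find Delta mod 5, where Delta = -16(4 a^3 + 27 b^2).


4 a^3 + 27 b^2 = 4*1^3 + 27*2^2 = 4 + 108 = 112
Delta = -16 * (112) = -1792
Delta mod 5 = 3

Delta = 3 (mod 5)


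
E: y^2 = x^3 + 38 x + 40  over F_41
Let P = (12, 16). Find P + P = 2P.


Doubling: s = (3 x1^2 + a) / (2 y1)
s = (3*12^2 + 38) / (2*16) mod 41 = 7
x3 = s^2 - 2 x1 mod 41 = 7^2 - 2*12 = 25
y3 = s (x1 - x3) - y1 mod 41 = 7 * (12 - 25) - 16 = 16

2P = (25, 16)


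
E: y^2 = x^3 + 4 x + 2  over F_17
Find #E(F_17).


For each x in F_17, count y with y^2 = x^3 + 4 x + 2 mod 17:
  x = 0: RHS = 2, y in [6, 11]  -> 2 point(s)
  x = 2: RHS = 1, y in [1, 16]  -> 2 point(s)
  x = 6: RHS = 4, y in [2, 15]  -> 2 point(s)
  x = 7: RHS = 16, y in [4, 13]  -> 2 point(s)
  x = 8: RHS = 2, y in [6, 11]  -> 2 point(s)
  x = 9: RHS = 2, y in [6, 11]  -> 2 point(s)
  x = 11: RHS = 0, y in [0]  -> 1 point(s)
Affine points: 13. Add the point at infinity: total = 14.

#E(F_17) = 14


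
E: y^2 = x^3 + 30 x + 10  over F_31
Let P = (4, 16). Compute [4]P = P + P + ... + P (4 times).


k = 4 = 100_2 (binary, LSB first: 001)
Double-and-add from P = (4, 16):
  bit 0 = 0: acc unchanged = O
  bit 1 = 0: acc unchanged = O
  bit 2 = 1: acc = O + (7, 6) = (7, 6)

4P = (7, 6)


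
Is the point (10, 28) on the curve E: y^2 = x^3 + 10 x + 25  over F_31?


Check whether y^2 = x^3 + 10 x + 25 (mod 31) for (x, y) = (10, 28).
LHS: y^2 = 28^2 mod 31 = 9
RHS: x^3 + 10 x + 25 = 10^3 + 10*10 + 25 mod 31 = 9
LHS = RHS

Yes, on the curve


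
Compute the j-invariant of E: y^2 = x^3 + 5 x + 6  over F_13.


Delta = -16(4 a^3 + 27 b^2) mod 13 = 4
-1728 * (4 a)^3 = -1728 * (4*5)^3 mod 13 = 5
j = 5 * 4^(-1) mod 13 = 11

j = 11 (mod 13)


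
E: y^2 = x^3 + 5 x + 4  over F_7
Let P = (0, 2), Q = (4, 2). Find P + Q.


P != Q, so use the chord formula.
s = (y2 - y1) / (x2 - x1) = (0) / (4) mod 7 = 0
x3 = s^2 - x1 - x2 mod 7 = 0^2 - 0 - 4 = 3
y3 = s (x1 - x3) - y1 mod 7 = 0 * (0 - 3) - 2 = 5

P + Q = (3, 5)


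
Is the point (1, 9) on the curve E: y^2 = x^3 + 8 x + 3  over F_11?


Check whether y^2 = x^3 + 8 x + 3 (mod 11) for (x, y) = (1, 9).
LHS: y^2 = 9^2 mod 11 = 4
RHS: x^3 + 8 x + 3 = 1^3 + 8*1 + 3 mod 11 = 1
LHS != RHS

No, not on the curve


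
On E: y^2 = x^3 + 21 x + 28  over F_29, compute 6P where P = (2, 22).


k = 6 = 110_2 (binary, LSB first: 011)
Double-and-add from P = (2, 22):
  bit 0 = 0: acc unchanged = O
  bit 1 = 1: acc = O + (2, 7) = (2, 7)
  bit 2 = 1: acc = (2, 7) + (2, 22) = O

6P = O


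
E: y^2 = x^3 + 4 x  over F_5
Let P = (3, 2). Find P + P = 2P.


Doubling: s = (3 x1^2 + a) / (2 y1)
s = (3*3^2 + 4) / (2*2) mod 5 = 4
x3 = s^2 - 2 x1 mod 5 = 4^2 - 2*3 = 0
y3 = s (x1 - x3) - y1 mod 5 = 4 * (3 - 0) - 2 = 0

2P = (0, 0)


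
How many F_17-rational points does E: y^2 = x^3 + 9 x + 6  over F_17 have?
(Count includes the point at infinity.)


For each x in F_17, count y with y^2 = x^3 + 9 x + 6 mod 17:
  x = 1: RHS = 16, y in [4, 13]  -> 2 point(s)
  x = 2: RHS = 15, y in [7, 10]  -> 2 point(s)
  x = 3: RHS = 9, y in [3, 14]  -> 2 point(s)
  x = 4: RHS = 4, y in [2, 15]  -> 2 point(s)
  x = 6: RHS = 4, y in [2, 15]  -> 2 point(s)
  x = 7: RHS = 4, y in [2, 15]  -> 2 point(s)
  x = 9: RHS = 0, y in [0]  -> 1 point(s)
  x = 10: RHS = 8, y in [5, 12]  -> 2 point(s)
  x = 11: RHS = 8, y in [5, 12]  -> 2 point(s)
  x = 13: RHS = 8, y in [5, 12]  -> 2 point(s)
  x = 16: RHS = 13, y in [8, 9]  -> 2 point(s)
Affine points: 21. Add the point at infinity: total = 22.

#E(F_17) = 22


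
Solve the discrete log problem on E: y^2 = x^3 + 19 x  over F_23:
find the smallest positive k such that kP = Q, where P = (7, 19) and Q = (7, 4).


Enumerate multiples of P until we hit Q = (7, 4):
  1P = (7, 19)
  2P = (4, 5)
  3P = (21, 0)
  4P = (4, 18)
  5P = (7, 4)
Match found at i = 5.

k = 5


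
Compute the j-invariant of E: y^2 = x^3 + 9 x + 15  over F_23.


Delta = -16(4 a^3 + 27 b^2) mod 23 = 9
-1728 * (4 a)^3 = -1728 * (4*9)^3 mod 23 = 10
j = 10 * 9^(-1) mod 23 = 19

j = 19 (mod 23)


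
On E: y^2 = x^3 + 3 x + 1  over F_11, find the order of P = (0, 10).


Compute successive multiples of P until we hit O:
  1P = (0, 10)
  2P = (5, 3)
  3P = (4, 0)
  4P = (5, 8)
  5P = (0, 1)
  6P = O

ord(P) = 6


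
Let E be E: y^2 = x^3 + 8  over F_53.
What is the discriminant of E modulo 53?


4 a^3 + 27 b^2 = 4*0^3 + 27*8^2 = 0 + 1728 = 1728
Delta = -16 * (1728) = -27648
Delta mod 53 = 18

Delta = 18 (mod 53)


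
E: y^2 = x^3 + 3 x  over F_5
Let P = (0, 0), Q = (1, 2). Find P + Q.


P != Q, so use the chord formula.
s = (y2 - y1) / (x2 - x1) = (2) / (1) mod 5 = 2
x3 = s^2 - x1 - x2 mod 5 = 2^2 - 0 - 1 = 3
y3 = s (x1 - x3) - y1 mod 5 = 2 * (0 - 3) - 0 = 4

P + Q = (3, 4)


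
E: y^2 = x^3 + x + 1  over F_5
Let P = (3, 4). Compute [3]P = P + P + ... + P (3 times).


k = 3 = 11_2 (binary, LSB first: 11)
Double-and-add from P = (3, 4):
  bit 0 = 1: acc = O + (3, 4) = (3, 4)
  bit 1 = 1: acc = (3, 4) + (0, 4) = (2, 1)

3P = (2, 1)


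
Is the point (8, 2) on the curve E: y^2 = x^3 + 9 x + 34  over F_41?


Check whether y^2 = x^3 + 9 x + 34 (mod 41) for (x, y) = (8, 2).
LHS: y^2 = 2^2 mod 41 = 4
RHS: x^3 + 9 x + 34 = 8^3 + 9*8 + 34 mod 41 = 3
LHS != RHS

No, not on the curve


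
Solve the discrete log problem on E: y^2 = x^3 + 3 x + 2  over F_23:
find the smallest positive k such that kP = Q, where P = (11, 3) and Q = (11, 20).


Enumerate multiples of P until we hit Q = (11, 20):
  1P = (11, 3)
  2P = (19, 15)
  3P = (1, 12)
  4P = (1, 11)
  5P = (19, 8)
  6P = (11, 20)
Match found at i = 6.

k = 6


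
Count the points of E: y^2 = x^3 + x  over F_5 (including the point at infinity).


For each x in F_5, count y with y^2 = x^3 + 1 x + 0 mod 5:
  x = 0: RHS = 0, y in [0]  -> 1 point(s)
  x = 2: RHS = 0, y in [0]  -> 1 point(s)
  x = 3: RHS = 0, y in [0]  -> 1 point(s)
Affine points: 3. Add the point at infinity: total = 4.

#E(F_5) = 4


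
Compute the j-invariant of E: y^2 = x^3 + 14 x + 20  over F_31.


Delta = -16(4 a^3 + 27 b^2) mod 31 = 24
-1728 * (4 a)^3 = -1728 * (4*14)^3 mod 31 = 8
j = 8 * 24^(-1) mod 31 = 21

j = 21 (mod 31)


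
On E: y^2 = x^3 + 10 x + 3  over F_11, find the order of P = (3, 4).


Compute successive multiples of P until we hit O:
  1P = (3, 4)
  2P = (8, 10)
  3P = (1, 5)
  4P = (10, 5)
  5P = (7, 8)
  6P = (2, 8)
  7P = (0, 6)
  8P = (6, 9)
  ... (continuing to 17P)
  17P = O

ord(P) = 17


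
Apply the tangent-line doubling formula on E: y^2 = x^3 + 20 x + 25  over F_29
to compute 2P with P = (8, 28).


Doubling: s = (3 x1^2 + a) / (2 y1)
s = (3*8^2 + 20) / (2*28) mod 29 = 10
x3 = s^2 - 2 x1 mod 29 = 10^2 - 2*8 = 26
y3 = s (x1 - x3) - y1 mod 29 = 10 * (8 - 26) - 28 = 24

2P = (26, 24)


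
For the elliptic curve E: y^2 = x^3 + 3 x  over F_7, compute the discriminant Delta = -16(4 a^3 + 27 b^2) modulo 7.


4 a^3 + 27 b^2 = 4*3^3 + 27*0^2 = 108 + 0 = 108
Delta = -16 * (108) = -1728
Delta mod 7 = 1

Delta = 1 (mod 7)


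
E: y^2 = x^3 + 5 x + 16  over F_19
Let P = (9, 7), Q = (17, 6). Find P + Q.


P != Q, so use the chord formula.
s = (y2 - y1) / (x2 - x1) = (18) / (8) mod 19 = 7
x3 = s^2 - x1 - x2 mod 19 = 7^2 - 9 - 17 = 4
y3 = s (x1 - x3) - y1 mod 19 = 7 * (9 - 4) - 7 = 9

P + Q = (4, 9)


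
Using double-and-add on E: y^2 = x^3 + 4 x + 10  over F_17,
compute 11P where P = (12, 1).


k = 11 = 1011_2 (binary, LSB first: 1101)
Double-and-add from P = (12, 1):
  bit 0 = 1: acc = O + (12, 1) = (12, 1)
  bit 1 = 1: acc = (12, 1) + (2, 3) = (1, 7)
  bit 2 = 0: acc unchanged = (1, 7)
  bit 3 = 1: acc = (1, 7) + (3, 10) = (11, 12)

11P = (11, 12)


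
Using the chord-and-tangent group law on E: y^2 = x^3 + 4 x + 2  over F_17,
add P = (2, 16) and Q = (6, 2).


P != Q, so use the chord formula.
s = (y2 - y1) / (x2 - x1) = (3) / (4) mod 17 = 5
x3 = s^2 - x1 - x2 mod 17 = 5^2 - 2 - 6 = 0
y3 = s (x1 - x3) - y1 mod 17 = 5 * (2 - 0) - 16 = 11

P + Q = (0, 11)


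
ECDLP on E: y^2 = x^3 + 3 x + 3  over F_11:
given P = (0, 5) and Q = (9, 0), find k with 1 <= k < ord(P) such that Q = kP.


Enumerate multiples of P until we hit Q = (9, 0):
  1P = (0, 5)
  2P = (9, 0)
Match found at i = 2.

k = 2


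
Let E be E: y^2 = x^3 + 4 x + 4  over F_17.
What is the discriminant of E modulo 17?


4 a^3 + 27 b^2 = 4*4^3 + 27*4^2 = 256 + 432 = 688
Delta = -16 * (688) = -11008
Delta mod 17 = 8

Delta = 8 (mod 17)


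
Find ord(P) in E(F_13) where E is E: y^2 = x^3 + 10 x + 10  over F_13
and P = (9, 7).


Compute successive multiples of P until we hit O:
  1P = (9, 7)
  2P = (5, 4)
  3P = (2, 8)
  4P = (6, 0)
  5P = (2, 5)
  6P = (5, 9)
  7P = (9, 6)
  8P = O

ord(P) = 8


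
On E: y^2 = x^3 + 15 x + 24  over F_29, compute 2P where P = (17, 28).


Doubling: s = (3 x1^2 + a) / (2 y1)
s = (3*17^2 + 15) / (2*28) mod 29 = 23
x3 = s^2 - 2 x1 mod 29 = 23^2 - 2*17 = 2
y3 = s (x1 - x3) - y1 mod 29 = 23 * (17 - 2) - 28 = 27

2P = (2, 27)


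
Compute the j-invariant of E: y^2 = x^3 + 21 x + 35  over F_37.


Delta = -16(4 a^3 + 27 b^2) mod 37 = 10
-1728 * (4 a)^3 = -1728 * (4*21)^3 mod 37 = 11
j = 11 * 10^(-1) mod 37 = 27

j = 27 (mod 37)


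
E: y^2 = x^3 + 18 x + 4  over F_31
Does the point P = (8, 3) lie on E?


Check whether y^2 = x^3 + 18 x + 4 (mod 31) for (x, y) = (8, 3).
LHS: y^2 = 3^2 mod 31 = 9
RHS: x^3 + 18 x + 4 = 8^3 + 18*8 + 4 mod 31 = 9
LHS = RHS

Yes, on the curve


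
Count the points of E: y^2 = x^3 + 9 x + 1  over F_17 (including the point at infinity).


For each x in F_17, count y with y^2 = x^3 + 9 x + 1 mod 17:
  x = 0: RHS = 1, y in [1, 16]  -> 2 point(s)
  x = 3: RHS = 4, y in [2, 15]  -> 2 point(s)
  x = 4: RHS = 16, y in [4, 13]  -> 2 point(s)
  x = 5: RHS = 1, y in [1, 16]  -> 2 point(s)
  x = 6: RHS = 16, y in [4, 13]  -> 2 point(s)
  x = 7: RHS = 16, y in [4, 13]  -> 2 point(s)
  x = 12: RHS = 1, y in [1, 16]  -> 2 point(s)
  x = 14: RHS = 15, y in [7, 10]  -> 2 point(s)
  x = 15: RHS = 9, y in [3, 14]  -> 2 point(s)
  x = 16: RHS = 8, y in [5, 12]  -> 2 point(s)
Affine points: 20. Add the point at infinity: total = 21.

#E(F_17) = 21


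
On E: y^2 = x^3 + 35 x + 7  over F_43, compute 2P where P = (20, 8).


Doubling: s = (3 x1^2 + a) / (2 y1)
s = (3*20^2 + 35) / (2*8) mod 43 = 10
x3 = s^2 - 2 x1 mod 43 = 10^2 - 2*20 = 17
y3 = s (x1 - x3) - y1 mod 43 = 10 * (20 - 17) - 8 = 22

2P = (17, 22)


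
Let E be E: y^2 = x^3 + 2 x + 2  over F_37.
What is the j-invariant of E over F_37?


Delta = -16(4 a^3 + 27 b^2) mod 37 = 17
-1728 * (4 a)^3 = -1728 * (4*2)^3 mod 37 = 8
j = 8 * 17^(-1) mod 37 = 7

j = 7 (mod 37)


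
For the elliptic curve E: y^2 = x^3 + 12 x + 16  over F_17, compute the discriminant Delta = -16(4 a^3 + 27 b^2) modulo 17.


4 a^3 + 27 b^2 = 4*12^3 + 27*16^2 = 6912 + 6912 = 13824
Delta = -16 * (13824) = -221184
Delta mod 17 = 3

Delta = 3 (mod 17)


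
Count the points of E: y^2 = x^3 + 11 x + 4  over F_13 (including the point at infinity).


For each x in F_13, count y with y^2 = x^3 + 11 x + 4 mod 13:
  x = 0: RHS = 4, y in [2, 11]  -> 2 point(s)
  x = 1: RHS = 3, y in [4, 9]  -> 2 point(s)
  x = 3: RHS = 12, y in [5, 8]  -> 2 point(s)
  x = 6: RHS = 0, y in [0]  -> 1 point(s)
  x = 9: RHS = 0, y in [0]  -> 1 point(s)
  x = 10: RHS = 9, y in [3, 10]  -> 2 point(s)
  x = 11: RHS = 0, y in [0]  -> 1 point(s)
Affine points: 11. Add the point at infinity: total = 12.

#E(F_13) = 12


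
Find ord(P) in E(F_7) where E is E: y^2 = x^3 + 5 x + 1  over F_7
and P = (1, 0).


Compute successive multiples of P until we hit O:
  1P = (1, 0)
  2P = O

ord(P) = 2


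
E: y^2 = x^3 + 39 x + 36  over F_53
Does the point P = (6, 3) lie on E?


Check whether y^2 = x^3 + 39 x + 36 (mod 53) for (x, y) = (6, 3).
LHS: y^2 = 3^2 mod 53 = 9
RHS: x^3 + 39 x + 36 = 6^3 + 39*6 + 36 mod 53 = 9
LHS = RHS

Yes, on the curve


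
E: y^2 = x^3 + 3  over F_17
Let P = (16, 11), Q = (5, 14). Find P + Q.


P != Q, so use the chord formula.
s = (y2 - y1) / (x2 - x1) = (3) / (6) mod 17 = 9
x3 = s^2 - x1 - x2 mod 17 = 9^2 - 16 - 5 = 9
y3 = s (x1 - x3) - y1 mod 17 = 9 * (16 - 9) - 11 = 1

P + Q = (9, 1)


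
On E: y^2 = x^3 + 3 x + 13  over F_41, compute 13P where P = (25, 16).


k = 13 = 1101_2 (binary, LSB first: 1011)
Double-and-add from P = (25, 16):
  bit 0 = 1: acc = O + (25, 16) = (25, 16)
  bit 1 = 0: acc unchanged = (25, 16)
  bit 2 = 1: acc = (25, 16) + (23, 20) = (38, 10)
  bit 3 = 1: acc = (38, 10) + (35, 36) = (34, 10)

13P = (34, 10)


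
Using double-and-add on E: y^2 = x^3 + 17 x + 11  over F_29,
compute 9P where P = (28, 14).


k = 9 = 1001_2 (binary, LSB first: 1001)
Double-and-add from P = (28, 14):
  bit 0 = 1: acc = O + (28, 14) = (28, 14)
  bit 1 = 0: acc unchanged = (28, 14)
  bit 2 = 0: acc unchanged = (28, 14)
  bit 3 = 1: acc = (28, 14) + (21, 1) = (16, 0)

9P = (16, 0)


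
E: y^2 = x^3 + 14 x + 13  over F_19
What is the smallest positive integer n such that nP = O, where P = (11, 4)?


Compute successive multiples of P until we hit O:
  1P = (11, 4)
  2P = (1, 16)
  3P = (13, 6)
  4P = (15, 11)
  5P = (2, 7)
  6P = (4, 0)
  7P = (2, 12)
  8P = (15, 8)
  ... (continuing to 12P)
  12P = O

ord(P) = 12


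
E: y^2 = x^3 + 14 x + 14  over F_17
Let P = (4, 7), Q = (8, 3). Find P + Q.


P != Q, so use the chord formula.
s = (y2 - y1) / (x2 - x1) = (13) / (4) mod 17 = 16
x3 = s^2 - x1 - x2 mod 17 = 16^2 - 4 - 8 = 6
y3 = s (x1 - x3) - y1 mod 17 = 16 * (4 - 6) - 7 = 12

P + Q = (6, 12)


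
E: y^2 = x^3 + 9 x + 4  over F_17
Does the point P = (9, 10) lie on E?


Check whether y^2 = x^3 + 9 x + 4 (mod 17) for (x, y) = (9, 10).
LHS: y^2 = 10^2 mod 17 = 15
RHS: x^3 + 9 x + 4 = 9^3 + 9*9 + 4 mod 17 = 15
LHS = RHS

Yes, on the curve


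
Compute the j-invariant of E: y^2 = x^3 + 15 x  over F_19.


Delta = -16(4 a^3 + 27 b^2) mod 19 = 11
-1728 * (4 a)^3 = -1728 * (4*15)^3 mod 19 = 8
j = 8 * 11^(-1) mod 19 = 18

j = 18 (mod 19)


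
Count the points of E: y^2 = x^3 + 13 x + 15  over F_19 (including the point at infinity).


For each x in F_19, count y with y^2 = x^3 + 13 x + 15 mod 19:
  x = 2: RHS = 11, y in [7, 12]  -> 2 point(s)
  x = 3: RHS = 5, y in [9, 10]  -> 2 point(s)
  x = 4: RHS = 17, y in [6, 13]  -> 2 point(s)
  x = 6: RHS = 5, y in [9, 10]  -> 2 point(s)
  x = 8: RHS = 4, y in [2, 17]  -> 2 point(s)
  x = 9: RHS = 6, y in [5, 14]  -> 2 point(s)
  x = 10: RHS = 5, y in [9, 10]  -> 2 point(s)
  x = 11: RHS = 7, y in [8, 11]  -> 2 point(s)
  x = 13: RHS = 6, y in [5, 14]  -> 2 point(s)
  x = 16: RHS = 6, y in [5, 14]  -> 2 point(s)
  x = 17: RHS = 0, y in [0]  -> 1 point(s)
  x = 18: RHS = 1, y in [1, 18]  -> 2 point(s)
Affine points: 23. Add the point at infinity: total = 24.

#E(F_19) = 24


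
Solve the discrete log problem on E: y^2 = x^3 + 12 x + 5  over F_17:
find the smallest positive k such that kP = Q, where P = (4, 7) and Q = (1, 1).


Enumerate multiples of P until we hit Q = (1, 1):
  1P = (4, 7)
  2P = (1, 1)
Match found at i = 2.

k = 2


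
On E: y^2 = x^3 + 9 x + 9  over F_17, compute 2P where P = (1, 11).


Doubling: s = (3 x1^2 + a) / (2 y1)
s = (3*1^2 + 9) / (2*11) mod 17 = 16
x3 = s^2 - 2 x1 mod 17 = 16^2 - 2*1 = 16
y3 = s (x1 - x3) - y1 mod 17 = 16 * (1 - 16) - 11 = 4

2P = (16, 4)


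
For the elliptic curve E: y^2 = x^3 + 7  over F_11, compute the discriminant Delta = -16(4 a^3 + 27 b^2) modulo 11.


4 a^3 + 27 b^2 = 4*0^3 + 27*7^2 = 0 + 1323 = 1323
Delta = -16 * (1323) = -21168
Delta mod 11 = 7

Delta = 7 (mod 11)


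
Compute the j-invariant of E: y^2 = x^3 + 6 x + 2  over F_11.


Delta = -16(4 a^3 + 27 b^2) mod 11 = 2
-1728 * (4 a)^3 = -1728 * (4*6)^3 mod 11 = 3
j = 3 * 2^(-1) mod 11 = 7

j = 7 (mod 11)


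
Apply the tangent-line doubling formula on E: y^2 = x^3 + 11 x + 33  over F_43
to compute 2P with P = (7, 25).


Doubling: s = (3 x1^2 + a) / (2 y1)
s = (3*7^2 + 11) / (2*25) mod 43 = 41
x3 = s^2 - 2 x1 mod 43 = 41^2 - 2*7 = 33
y3 = s (x1 - x3) - y1 mod 43 = 41 * (7 - 33) - 25 = 27

2P = (33, 27)


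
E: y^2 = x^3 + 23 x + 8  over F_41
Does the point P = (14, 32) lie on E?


Check whether y^2 = x^3 + 23 x + 8 (mod 41) for (x, y) = (14, 32).
LHS: y^2 = 32^2 mod 41 = 40
RHS: x^3 + 23 x + 8 = 14^3 + 23*14 + 8 mod 41 = 40
LHS = RHS

Yes, on the curve


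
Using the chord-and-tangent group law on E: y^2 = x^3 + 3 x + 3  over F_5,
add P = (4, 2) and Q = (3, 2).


P != Q, so use the chord formula.
s = (y2 - y1) / (x2 - x1) = (0) / (4) mod 5 = 0
x3 = s^2 - x1 - x2 mod 5 = 0^2 - 4 - 3 = 3
y3 = s (x1 - x3) - y1 mod 5 = 0 * (4 - 3) - 2 = 3

P + Q = (3, 3)


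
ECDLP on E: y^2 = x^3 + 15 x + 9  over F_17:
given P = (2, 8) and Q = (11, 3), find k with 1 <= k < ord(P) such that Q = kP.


Enumerate multiples of P until we hit Q = (11, 3):
  1P = (2, 8)
  2P = (11, 14)
  3P = (12, 8)
  4P = (3, 9)
  5P = (13, 15)
  6P = (1, 5)
  7P = (6, 14)
  8P = (7, 10)
  9P = (0, 3)
  10P = (0, 14)
  11P = (7, 7)
  12P = (6, 3)
  13P = (1, 12)
  14P = (13, 2)
  15P = (3, 8)
  16P = (12, 9)
  17P = (11, 3)
Match found at i = 17.

k = 17


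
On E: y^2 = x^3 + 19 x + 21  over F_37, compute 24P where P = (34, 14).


k = 24 = 11000_2 (binary, LSB first: 00011)
Double-and-add from P = (34, 14):
  bit 0 = 0: acc unchanged = O
  bit 1 = 0: acc unchanged = O
  bit 2 = 0: acc unchanged = O
  bit 3 = 1: acc = O + (14, 16) = (14, 16)
  bit 4 = 1: acc = (14, 16) + (18, 33) = (30, 27)

24P = (30, 27)


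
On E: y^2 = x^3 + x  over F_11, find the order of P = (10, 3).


Compute successive multiples of P until we hit O:
  1P = (10, 3)
  2P = (0, 0)
  3P = (10, 8)
  4P = O

ord(P) = 4


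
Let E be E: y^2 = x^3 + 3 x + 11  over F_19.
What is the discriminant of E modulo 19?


4 a^3 + 27 b^2 = 4*3^3 + 27*11^2 = 108 + 3267 = 3375
Delta = -16 * (3375) = -54000
Delta mod 19 = 17

Delta = 17 (mod 19)


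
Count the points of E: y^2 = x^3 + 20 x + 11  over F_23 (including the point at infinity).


For each x in F_23, count y with y^2 = x^3 + 20 x + 11 mod 23:
  x = 1: RHS = 9, y in [3, 20]  -> 2 point(s)
  x = 2: RHS = 13, y in [6, 17]  -> 2 point(s)
  x = 3: RHS = 6, y in [11, 12]  -> 2 point(s)
  x = 5: RHS = 6, y in [11, 12]  -> 2 point(s)
  x = 6: RHS = 2, y in [5, 18]  -> 2 point(s)
  x = 8: RHS = 16, y in [4, 19]  -> 2 point(s)
  x = 9: RHS = 0, y in [0]  -> 1 point(s)
  x = 12: RHS = 1, y in [1, 22]  -> 2 point(s)
  x = 15: RHS = 6, y in [11, 12]  -> 2 point(s)
  x = 18: RHS = 16, y in [4, 19]  -> 2 point(s)
  x = 20: RHS = 16, y in [4, 19]  -> 2 point(s)
  x = 21: RHS = 9, y in [3, 20]  -> 2 point(s)
  x = 22: RHS = 13, y in [6, 17]  -> 2 point(s)
Affine points: 25. Add the point at infinity: total = 26.

#E(F_23) = 26


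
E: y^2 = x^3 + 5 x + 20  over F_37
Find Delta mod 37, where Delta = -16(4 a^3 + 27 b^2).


4 a^3 + 27 b^2 = 4*5^3 + 27*20^2 = 500 + 10800 = 11300
Delta = -16 * (11300) = -180800
Delta mod 37 = 19

Delta = 19 (mod 37)


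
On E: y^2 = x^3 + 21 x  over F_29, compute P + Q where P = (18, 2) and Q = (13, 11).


P != Q, so use the chord formula.
s = (y2 - y1) / (x2 - x1) = (9) / (24) mod 29 = 4
x3 = s^2 - x1 - x2 mod 29 = 4^2 - 18 - 13 = 14
y3 = s (x1 - x3) - y1 mod 29 = 4 * (18 - 14) - 2 = 14

P + Q = (14, 14)


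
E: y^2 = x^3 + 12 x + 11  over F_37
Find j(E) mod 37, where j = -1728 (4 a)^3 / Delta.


Delta = -16(4 a^3 + 27 b^2) mod 37 = 10
-1728 * (4 a)^3 = -1728 * (4*12)^3 mod 37 = 26
j = 26 * 10^(-1) mod 37 = 10

j = 10 (mod 37)


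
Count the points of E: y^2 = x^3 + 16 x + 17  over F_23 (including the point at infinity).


For each x in F_23, count y with y^2 = x^3 + 16 x + 17 mod 23:
  x = 3: RHS = 0, y in [0]  -> 1 point(s)
  x = 7: RHS = 12, y in [9, 14]  -> 2 point(s)
  x = 8: RHS = 13, y in [6, 17]  -> 2 point(s)
  x = 9: RHS = 16, y in [4, 19]  -> 2 point(s)
  x = 10: RHS = 4, y in [2, 21]  -> 2 point(s)
  x = 11: RHS = 6, y in [11, 12]  -> 2 point(s)
  x = 14: RHS = 18, y in [8, 15]  -> 2 point(s)
  x = 17: RHS = 4, y in [2, 21]  -> 2 point(s)
  x = 19: RHS = 4, y in [2, 21]  -> 2 point(s)
  x = 21: RHS = 0, y in [0]  -> 1 point(s)
  x = 22: RHS = 0, y in [0]  -> 1 point(s)
Affine points: 19. Add the point at infinity: total = 20.

#E(F_23) = 20


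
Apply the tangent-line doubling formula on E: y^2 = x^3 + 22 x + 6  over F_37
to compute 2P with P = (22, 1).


Doubling: s = (3 x1^2 + a) / (2 y1)
s = (3*22^2 + 22) / (2*1) mod 37 = 34
x3 = s^2 - 2 x1 mod 37 = 34^2 - 2*22 = 2
y3 = s (x1 - x3) - y1 mod 37 = 34 * (22 - 2) - 1 = 13

2P = (2, 13)


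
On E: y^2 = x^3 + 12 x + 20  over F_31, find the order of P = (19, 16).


Compute successive multiples of P until we hit O:
  1P = (19, 16)
  2P = (0, 19)
  3P = (14, 24)
  4P = (8, 16)
  5P = (4, 15)
  6P = (12, 1)
  7P = (28, 9)
  8P = (29, 9)
  ... (continuing to 37P)
  37P = O

ord(P) = 37


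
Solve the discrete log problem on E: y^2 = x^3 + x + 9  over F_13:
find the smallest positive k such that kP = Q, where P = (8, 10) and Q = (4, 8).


Enumerate multiples of P until we hit Q = (4, 8):
  1P = (8, 10)
  2P = (0, 10)
  3P = (5, 3)
  4P = (4, 8)
Match found at i = 4.

k = 4


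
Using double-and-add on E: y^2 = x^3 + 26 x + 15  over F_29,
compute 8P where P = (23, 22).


k = 8 = 1000_2 (binary, LSB first: 0001)
Double-and-add from P = (23, 22):
  bit 0 = 0: acc unchanged = O
  bit 1 = 0: acc unchanged = O
  bit 2 = 0: acc unchanged = O
  bit 3 = 1: acc = O + (27, 19) = (27, 19)

8P = (27, 19)


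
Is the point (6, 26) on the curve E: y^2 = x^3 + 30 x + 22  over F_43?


Check whether y^2 = x^3 + 30 x + 22 (mod 43) for (x, y) = (6, 26).
LHS: y^2 = 26^2 mod 43 = 31
RHS: x^3 + 30 x + 22 = 6^3 + 30*6 + 22 mod 43 = 31
LHS = RHS

Yes, on the curve


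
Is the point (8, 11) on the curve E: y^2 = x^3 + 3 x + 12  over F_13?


Check whether y^2 = x^3 + 3 x + 12 (mod 13) for (x, y) = (8, 11).
LHS: y^2 = 11^2 mod 13 = 4
RHS: x^3 + 3 x + 12 = 8^3 + 3*8 + 12 mod 13 = 2
LHS != RHS

No, not on the curve


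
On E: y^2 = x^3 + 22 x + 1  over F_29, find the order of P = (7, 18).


Compute successive multiples of P until we hit O:
  1P = (7, 18)
  2P = (9, 0)
  3P = (7, 11)
  4P = O

ord(P) = 4


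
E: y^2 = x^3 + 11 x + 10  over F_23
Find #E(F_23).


For each x in F_23, count y with y^2 = x^3 + 11 x + 10 mod 23:
  x = 3: RHS = 1, y in [1, 22]  -> 2 point(s)
  x = 4: RHS = 3, y in [7, 16]  -> 2 point(s)
  x = 5: RHS = 6, y in [11, 12]  -> 2 point(s)
  x = 6: RHS = 16, y in [4, 19]  -> 2 point(s)
  x = 7: RHS = 16, y in [4, 19]  -> 2 point(s)
  x = 8: RHS = 12, y in [9, 14]  -> 2 point(s)
  x = 10: RHS = 16, y in [4, 19]  -> 2 point(s)
  x = 11: RHS = 13, y in [6, 17]  -> 2 point(s)
  x = 13: RHS = 4, y in [2, 21]  -> 2 point(s)
  x = 15: RHS = 8, y in [10, 13]  -> 2 point(s)
  x = 16: RHS = 4, y in [2, 21]  -> 2 point(s)
  x = 17: RHS = 4, y in [2, 21]  -> 2 point(s)
  x = 21: RHS = 3, y in [7, 16]  -> 2 point(s)
Affine points: 26. Add the point at infinity: total = 27.

#E(F_23) = 27


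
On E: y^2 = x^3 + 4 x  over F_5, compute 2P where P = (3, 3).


Doubling: s = (3 x1^2 + a) / (2 y1)
s = (3*3^2 + 4) / (2*3) mod 5 = 1
x3 = s^2 - 2 x1 mod 5 = 1^2 - 2*3 = 0
y3 = s (x1 - x3) - y1 mod 5 = 1 * (3 - 0) - 3 = 0

2P = (0, 0)


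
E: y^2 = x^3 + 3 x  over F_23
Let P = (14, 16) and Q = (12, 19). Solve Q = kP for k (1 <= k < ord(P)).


Enumerate multiples of P until we hit Q = (12, 19):
  1P = (14, 16)
  2P = (1, 2)
  3P = (21, 3)
  4P = (6, 2)
  5P = (19, 4)
  6P = (16, 21)
  7P = (5, 18)
  8P = (12, 4)
  9P = (10, 8)
  10P = (3, 6)
  11P = (15, 4)
  12P = (0, 0)
  13P = (15, 19)
  14P = (3, 17)
  15P = (10, 15)
  16P = (12, 19)
Match found at i = 16.

k = 16


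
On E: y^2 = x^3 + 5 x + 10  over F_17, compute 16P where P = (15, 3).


k = 16 = 10000_2 (binary, LSB first: 00001)
Double-and-add from P = (15, 3):
  bit 0 = 0: acc unchanged = O
  bit 1 = 0: acc unchanged = O
  bit 2 = 0: acc unchanged = O
  bit 3 = 0: acc unchanged = O
  bit 4 = 1: acc = O + (9, 6) = (9, 6)

16P = (9, 6)


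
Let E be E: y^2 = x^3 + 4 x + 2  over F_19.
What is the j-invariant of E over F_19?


Delta = -16(4 a^3 + 27 b^2) mod 19 = 9
-1728 * (4 a)^3 = -1728 * (4*4)^3 mod 19 = 11
j = 11 * 9^(-1) mod 19 = 16

j = 16 (mod 19)


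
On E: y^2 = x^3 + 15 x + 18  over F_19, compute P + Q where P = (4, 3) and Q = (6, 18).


P != Q, so use the chord formula.
s = (y2 - y1) / (x2 - x1) = (15) / (2) mod 19 = 17
x3 = s^2 - x1 - x2 mod 19 = 17^2 - 4 - 6 = 13
y3 = s (x1 - x3) - y1 mod 19 = 17 * (4 - 13) - 3 = 15

P + Q = (13, 15)


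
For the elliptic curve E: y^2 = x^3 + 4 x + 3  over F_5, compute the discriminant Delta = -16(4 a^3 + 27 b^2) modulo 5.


4 a^3 + 27 b^2 = 4*4^3 + 27*3^2 = 256 + 243 = 499
Delta = -16 * (499) = -7984
Delta mod 5 = 1

Delta = 1 (mod 5)
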